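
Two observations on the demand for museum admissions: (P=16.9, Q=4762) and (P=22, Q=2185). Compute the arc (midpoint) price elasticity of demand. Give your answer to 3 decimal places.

ΔQ = 2185 − 4762 = -2577; ΔP = 22 − 16.9 = 5.1.
Midpoints: P̄ = 19.45, Q̄ = 3473.5.
ε = (ΔQ/ΔP)(P̄/Q̄) = (-2577/5.1)(19.45/3473.5).

-2.829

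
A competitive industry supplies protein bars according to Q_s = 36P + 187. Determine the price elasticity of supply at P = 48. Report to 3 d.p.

0.902

At P = 48, Q_s = 1915.
dQ_s/dP = 36.
ε_s = (dQ_s/dP)(P/Q_s) = (36)(48/1915).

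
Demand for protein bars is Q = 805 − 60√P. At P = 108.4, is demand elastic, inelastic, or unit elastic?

Q = 180.308, dQ/dP = -2.881.
ε = (dQ/dP)(P/Q) ≈ -1.732.
|ε| = 1.73 > 1.

elastic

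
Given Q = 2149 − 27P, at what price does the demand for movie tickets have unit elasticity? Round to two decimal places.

For linear demand Q = a − bP, ε = −bP/(a − bP). |ε| = 1 when bP = a − bP, i.e. P = a/(2b).
P = 2149/(2·27) = 2149/54 = 39.7963.

39.80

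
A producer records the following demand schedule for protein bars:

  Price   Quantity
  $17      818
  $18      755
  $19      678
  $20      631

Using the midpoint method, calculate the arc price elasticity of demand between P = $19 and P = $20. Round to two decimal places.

At P = 19, Q = 678; at P = 20, Q = 631.
ΔQ = -47, ΔP = 1. Midpoints: P̄ = 19.50, Q̄ = 654.5.
ε = (ΔQ/ΔP)(P̄/Q̄) = (-47/1)(19.50/654.5).

-1.40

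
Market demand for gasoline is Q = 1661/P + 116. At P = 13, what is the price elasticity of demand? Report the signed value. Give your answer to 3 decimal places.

-0.524

At P = 13, Q = 243.769.
dQ/dP = −1661/P² = -9.828.
ε = (dQ/dP)(P/Q) = (-9.828)(13/243.769).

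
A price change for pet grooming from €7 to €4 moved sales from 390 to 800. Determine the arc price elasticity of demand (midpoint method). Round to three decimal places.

-1.263

ΔQ = 800 − 390 = 410; ΔP = 4 − 7 = -3.
Midpoints: P̄ = 5.50, Q̄ = 595.0.
ε = (ΔQ/ΔP)(P̄/Q̄) = (410/-3)(5.50/595.0).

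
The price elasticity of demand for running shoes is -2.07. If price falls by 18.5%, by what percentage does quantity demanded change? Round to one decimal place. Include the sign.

%ΔQ ≈ ε × %ΔP = (-2.07)(-18.5%) = 38.29%.

38.3%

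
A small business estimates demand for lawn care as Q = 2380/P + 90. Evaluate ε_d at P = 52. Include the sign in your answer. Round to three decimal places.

-0.337

At P = 52, Q = 135.769.
dQ/dP = −2380/P² = -0.880.
ε = (dQ/dP)(P/Q) = (-0.880)(52/135.769).
|ε| < 1, so demand is inelastic at this price.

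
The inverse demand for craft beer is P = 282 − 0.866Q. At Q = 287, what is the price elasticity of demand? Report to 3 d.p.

At Q = 287, P = 282 − 0.866(287) = 33.46.
dP/dQ = −0.866, so dQ/dP = 1/(−0.866) = -1.155.
ε = (dQ/dP)(P/Q) = (-1.155)(33.46/287).

-0.135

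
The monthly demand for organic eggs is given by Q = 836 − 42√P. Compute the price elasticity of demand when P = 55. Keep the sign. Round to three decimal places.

-0.297

At P = 55, Q = 524.520.
dQ/dP = −42/(2√P) = -2.832.
ε = (dQ/dP)(P/Q) = (-2.832)(55/524.520).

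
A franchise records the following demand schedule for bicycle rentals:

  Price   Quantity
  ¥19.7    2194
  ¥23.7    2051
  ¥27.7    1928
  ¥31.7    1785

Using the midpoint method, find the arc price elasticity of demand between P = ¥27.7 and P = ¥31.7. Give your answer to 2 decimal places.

At P = 27.7, Q = 1928; at P = 31.7, Q = 1785.
ΔQ = -143, ΔP = 4.0. Midpoints: P̄ = 29.70, Q̄ = 1856.5.
ε = (ΔQ/ΔP)(P̄/Q̄) = (-143/4.0)(29.70/1856.5).

-0.57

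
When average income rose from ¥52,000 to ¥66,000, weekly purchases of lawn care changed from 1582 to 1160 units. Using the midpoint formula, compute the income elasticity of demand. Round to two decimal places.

-1.30

ΔQ = -422, ΔI = 14000. Midpoints: Ī = 59,000, Q̄ = 1371.0.
ε_I = (ΔQ/ΔI)(Ī/Q̄) = (-422/14000)(59000/1371.0).
ε_I < 0, so the good is inferior.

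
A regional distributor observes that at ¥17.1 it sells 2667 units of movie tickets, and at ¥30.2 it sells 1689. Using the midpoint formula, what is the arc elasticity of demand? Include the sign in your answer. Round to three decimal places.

ΔQ = 1689 − 2667 = -978; ΔP = 30.2 − 17.1 = 13.1.
Midpoints: P̄ = 23.65, Q̄ = 2178.0.
ε = (ΔQ/ΔP)(P̄/Q̄) = (-978/13.1)(23.65/2178.0).

-0.811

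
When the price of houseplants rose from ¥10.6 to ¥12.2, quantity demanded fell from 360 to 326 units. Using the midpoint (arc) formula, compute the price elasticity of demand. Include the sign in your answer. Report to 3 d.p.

-0.706

ΔQ = 326 − 360 = -34; ΔP = 12.2 − 10.6 = 1.6.
Midpoints: P̄ = 11.40, Q̄ = 343.0.
ε = (ΔQ/ΔP)(P̄/Q̄) = (-34/1.6)(11.40/343.0).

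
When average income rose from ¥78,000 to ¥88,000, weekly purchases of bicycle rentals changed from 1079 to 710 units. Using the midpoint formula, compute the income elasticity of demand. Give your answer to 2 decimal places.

ΔQ = -369, ΔI = 10000. Midpoints: Ī = 83,000, Q̄ = 894.5.
ε_I = (ΔQ/ΔI)(Ī/Q̄) = (-369/10000)(83000/894.5).
ε_I < 0, so the good is inferior.

-3.42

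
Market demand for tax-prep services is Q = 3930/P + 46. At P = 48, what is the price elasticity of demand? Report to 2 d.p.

-0.64

At P = 48, Q = 127.875.
dQ/dP = −3930/P² = -1.706.
ε = (dQ/dP)(P/Q) = (-1.706)(48/127.875).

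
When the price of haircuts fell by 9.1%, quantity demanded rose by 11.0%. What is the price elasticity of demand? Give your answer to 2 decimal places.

ε = %ΔQ / %ΔP = (11.0)/(-9.1) = -1.209.

-1.21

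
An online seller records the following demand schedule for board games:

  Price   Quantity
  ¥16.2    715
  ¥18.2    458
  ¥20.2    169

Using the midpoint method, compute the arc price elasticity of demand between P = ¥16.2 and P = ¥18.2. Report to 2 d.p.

-3.77

At P = 16.2, Q = 715; at P = 18.2, Q = 458.
ΔQ = -257, ΔP = 2.0. Midpoints: P̄ = 17.20, Q̄ = 586.5.
ε = (ΔQ/ΔP)(P̄/Q̄) = (-257/2.0)(17.20/586.5).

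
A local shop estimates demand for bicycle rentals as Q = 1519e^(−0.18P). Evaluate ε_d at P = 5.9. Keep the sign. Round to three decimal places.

At P = 5.9, Q = 525.215.
dQ/dP = −0.18·1519e^(−0.18P) = −0.18Q = -94.539.
ε = (dQ/dP)(P/Q) = (-94.539)(5.9/525.215).
|ε| > 1, so demand is elastic at this price.

-1.062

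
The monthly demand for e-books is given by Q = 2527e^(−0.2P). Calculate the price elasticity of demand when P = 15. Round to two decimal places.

-3.00

At P = 15, Q = 125.812.
dQ/dP = −0.2·2527e^(−0.2P) = −0.2Q = -25.162.
ε = (dQ/dP)(P/Q) = (-25.162)(15/125.812).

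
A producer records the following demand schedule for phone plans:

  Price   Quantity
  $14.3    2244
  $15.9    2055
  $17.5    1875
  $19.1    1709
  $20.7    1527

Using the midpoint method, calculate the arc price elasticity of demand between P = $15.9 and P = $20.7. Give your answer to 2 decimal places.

-1.12

At P = 15.9, Q = 2055; at P = 20.7, Q = 1527.
ΔQ = -528, ΔP = 4.8. Midpoints: P̄ = 18.30, Q̄ = 1791.0.
ε = (ΔQ/ΔP)(P̄/Q̄) = (-528/4.8)(18.30/1791.0).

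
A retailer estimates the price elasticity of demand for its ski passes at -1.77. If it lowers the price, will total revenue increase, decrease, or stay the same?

increase

|ε| = 1.77 > 1, so demand is elastic. A price cut therefore raises total revenue.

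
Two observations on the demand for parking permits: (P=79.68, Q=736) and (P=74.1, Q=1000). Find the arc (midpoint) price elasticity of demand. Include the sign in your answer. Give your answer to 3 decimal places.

-4.191

ΔQ = 1000 − 736 = 264; ΔP = 74.1 − 79.68 = -5.58.
Midpoints: P̄ = 76.89, Q̄ = 868.0.
ε = (ΔQ/ΔP)(P̄/Q̄) = (264/-5.58)(76.89/868.0).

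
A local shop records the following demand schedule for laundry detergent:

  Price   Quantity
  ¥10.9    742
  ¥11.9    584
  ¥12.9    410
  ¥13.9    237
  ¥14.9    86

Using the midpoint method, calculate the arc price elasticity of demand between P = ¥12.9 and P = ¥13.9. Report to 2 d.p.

-7.17

At P = 12.9, Q = 410; at P = 13.9, Q = 237.
ΔQ = -173, ΔP = 1.0. Midpoints: P̄ = 13.40, Q̄ = 323.5.
ε = (ΔQ/ΔP)(P̄/Q̄) = (-173/1.0)(13.40/323.5).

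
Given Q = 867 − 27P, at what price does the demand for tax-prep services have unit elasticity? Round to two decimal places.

For linear demand Q = a − bP, ε = −bP/(a − bP). |ε| = 1 when bP = a − bP, i.e. P = a/(2b).
P = 867/(2·27) = 867/54 = 16.0556.

16.06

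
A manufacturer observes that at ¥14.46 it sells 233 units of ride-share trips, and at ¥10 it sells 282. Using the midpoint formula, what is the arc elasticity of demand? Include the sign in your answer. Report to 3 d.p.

-0.522

ΔQ = 282 − 233 = 49; ΔP = 10 − 14.46 = -4.46.
Midpoints: P̄ = 12.23, Q̄ = 257.5.
ε = (ΔQ/ΔP)(P̄/Q̄) = (49/-4.46)(12.23/257.5).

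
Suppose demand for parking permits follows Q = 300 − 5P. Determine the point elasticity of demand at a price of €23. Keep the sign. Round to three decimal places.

-0.622

At P = 23, Q = 185.
dQ/dP = −5.
ε = (dQ/dP)(P/Q) = (-5)(23/185).
|ε| < 1, so demand is inelastic at this price.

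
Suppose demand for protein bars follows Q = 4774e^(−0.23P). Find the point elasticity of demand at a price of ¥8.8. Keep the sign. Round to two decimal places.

-2.02

At P = 8.8, Q = 630.769.
dQ/dP = −0.23·4774e^(−0.23P) = −0.23Q = -145.077.
ε = (dQ/dP)(P/Q) = (-145.077)(8.8/630.769).
|ε| > 1, so demand is elastic at this price.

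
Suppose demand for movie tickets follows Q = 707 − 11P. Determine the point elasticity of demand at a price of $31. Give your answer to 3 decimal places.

-0.932

At P = 31, Q = 366.
dQ/dP = −11.
ε = (dQ/dP)(P/Q) = (-11)(31/366).
|ε| < 1, so demand is inelastic at this price.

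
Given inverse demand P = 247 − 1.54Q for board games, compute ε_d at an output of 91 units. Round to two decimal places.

At Q = 91, P = 247 − 1.54(91) = 106.86.
dP/dQ = −1.54, so dQ/dP = 1/(−1.54) = -0.649.
ε = (dQ/dP)(P/Q) = (-0.649)(106.86/91).

-0.76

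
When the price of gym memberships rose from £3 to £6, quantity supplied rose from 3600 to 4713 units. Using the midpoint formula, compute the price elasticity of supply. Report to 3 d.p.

ΔQ = 4713 − 3600 = 1113; ΔP = 6 − 3 = 3.
Midpoints: P̄ = 4.50, Q̄ = 4156.5.
ε_s = (ΔQ/ΔP)(P̄/Q̄) = (1113/3)(4.50/4156.5).

0.402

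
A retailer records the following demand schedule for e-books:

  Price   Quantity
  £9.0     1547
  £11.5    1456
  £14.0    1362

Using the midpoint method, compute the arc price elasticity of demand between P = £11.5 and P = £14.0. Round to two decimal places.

-0.34

At P = 11.5, Q = 1456; at P = 14.0, Q = 1362.
ΔQ = -94, ΔP = 2.5. Midpoints: P̄ = 12.75, Q̄ = 1409.0.
ε = (ΔQ/ΔP)(P̄/Q̄) = (-94/2.5)(12.75/1409.0).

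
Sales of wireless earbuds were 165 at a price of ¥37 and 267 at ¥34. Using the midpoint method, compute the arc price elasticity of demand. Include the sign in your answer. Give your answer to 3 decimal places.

ΔQ = 267 − 165 = 102; ΔP = 34 − 37 = -3.
Midpoints: P̄ = 35.50, Q̄ = 216.0.
ε = (ΔQ/ΔP)(P̄/Q̄) = (102/-3)(35.50/216.0).

-5.588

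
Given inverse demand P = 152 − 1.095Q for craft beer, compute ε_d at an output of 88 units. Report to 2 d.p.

-0.58

At Q = 88, P = 152 − 1.095(88) = 55.64.
dP/dQ = −1.095, so dQ/dP = 1/(−1.095) = -0.913.
ε = (dQ/dP)(P/Q) = (-0.913)(55.64/88).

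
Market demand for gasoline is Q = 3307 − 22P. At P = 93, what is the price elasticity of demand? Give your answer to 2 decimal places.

-1.62

At P = 93, Q = 1261.
dQ/dP = −22.
ε = (dQ/dP)(P/Q) = (-22)(93/1261).
|ε| > 1, so demand is elastic at this price.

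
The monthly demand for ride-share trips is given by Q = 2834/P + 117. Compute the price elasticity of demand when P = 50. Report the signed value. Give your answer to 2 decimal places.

-0.33

At P = 50, Q = 173.680.
dQ/dP = −2834/P² = -1.134.
ε = (dQ/dP)(P/Q) = (-1.134)(50/173.680).
|ε| < 1, so demand is inelastic at this price.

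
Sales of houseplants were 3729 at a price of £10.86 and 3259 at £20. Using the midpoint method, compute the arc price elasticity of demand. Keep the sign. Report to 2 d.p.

ΔQ = 3259 − 3729 = -470; ΔP = 20 − 10.86 = 9.14.
Midpoints: P̄ = 15.43, Q̄ = 3494.0.
ε = (ΔQ/ΔP)(P̄/Q̄) = (-470/9.14)(15.43/3494.0).

-0.23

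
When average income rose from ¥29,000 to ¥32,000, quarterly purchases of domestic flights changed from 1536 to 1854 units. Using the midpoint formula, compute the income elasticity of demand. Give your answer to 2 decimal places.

ΔQ = 318, ΔI = 3000. Midpoints: Ī = 30,500, Q̄ = 1695.0.
ε_I = (ΔQ/ΔI)(Ī/Q̄) = (318/3000)(30500/1695.0).
ε_I > 0, so the good is normal.

1.91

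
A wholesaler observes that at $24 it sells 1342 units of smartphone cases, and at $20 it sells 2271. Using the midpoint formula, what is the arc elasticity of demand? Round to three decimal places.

ΔQ = 2271 − 1342 = 929; ΔP = 20 − 24 = -4.
Midpoints: P̄ = 22.00, Q̄ = 1806.5.
ε = (ΔQ/ΔP)(P̄/Q̄) = (929/-4)(22.00/1806.5).

-2.828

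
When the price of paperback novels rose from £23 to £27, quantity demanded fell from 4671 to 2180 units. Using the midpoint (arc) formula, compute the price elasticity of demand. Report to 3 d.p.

-4.545

ΔQ = 2180 − 4671 = -2491; ΔP = 27 − 23 = 4.
Midpoints: P̄ = 25.00, Q̄ = 3425.5.
ε = (ΔQ/ΔP)(P̄/Q̄) = (-2491/4)(25.00/3425.5).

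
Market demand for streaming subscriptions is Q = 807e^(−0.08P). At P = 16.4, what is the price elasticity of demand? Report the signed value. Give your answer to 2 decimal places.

At P = 16.4, Q = 217.310.
dQ/dP = −0.08·807e^(−0.08P) = −0.08Q = -17.385.
ε = (dQ/dP)(P/Q) = (-17.385)(16.4/217.310).

-1.31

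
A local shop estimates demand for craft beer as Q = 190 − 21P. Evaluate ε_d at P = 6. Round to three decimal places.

-1.969

At P = 6, Q = 64.
dQ/dP = −21.
ε = (dQ/dP)(P/Q) = (-21)(6/64).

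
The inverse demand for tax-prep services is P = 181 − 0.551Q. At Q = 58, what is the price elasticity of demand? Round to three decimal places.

At Q = 58, P = 181 − 0.551(58) = 149.04.
dP/dQ = −0.551, so dQ/dP = 1/(−0.551) = -1.815.
ε = (dQ/dP)(P/Q) = (-1.815)(149.04/58).

-4.664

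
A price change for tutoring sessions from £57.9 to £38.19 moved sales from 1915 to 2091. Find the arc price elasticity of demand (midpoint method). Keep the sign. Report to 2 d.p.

-0.21

ΔQ = 2091 − 1915 = 176; ΔP = 38.19 − 57.9 = -19.71.
Midpoints: P̄ = 48.05, Q̄ = 2003.0.
ε = (ΔQ/ΔP)(P̄/Q̄) = (176/-19.71)(48.05/2003.0).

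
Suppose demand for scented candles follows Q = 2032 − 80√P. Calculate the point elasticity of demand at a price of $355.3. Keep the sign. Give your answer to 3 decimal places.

At P = 355.3, Q = 524.048.
dQ/dP = −80/(2√P) = -2.122.
ε = (dQ/dP)(P/Q) = (-2.122)(355.3/524.048).
|ε| > 1, so demand is elastic at this price.

-1.439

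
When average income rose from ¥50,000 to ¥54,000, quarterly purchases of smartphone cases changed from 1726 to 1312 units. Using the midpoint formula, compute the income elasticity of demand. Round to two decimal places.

-3.54

ΔQ = -414, ΔI = 4000. Midpoints: Ī = 52,000, Q̄ = 1519.0.
ε_I = (ΔQ/ΔI)(Ī/Q̄) = (-414/4000)(52000/1519.0).
ε_I < 0, so the good is inferior.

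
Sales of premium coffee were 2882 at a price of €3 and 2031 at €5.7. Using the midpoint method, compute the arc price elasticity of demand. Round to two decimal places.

ΔQ = 2031 − 2882 = -851; ΔP = 5.7 − 3 = 2.7.
Midpoints: P̄ = 4.35, Q̄ = 2456.5.
ε = (ΔQ/ΔP)(P̄/Q̄) = (-851/2.7)(4.35/2456.5).

-0.56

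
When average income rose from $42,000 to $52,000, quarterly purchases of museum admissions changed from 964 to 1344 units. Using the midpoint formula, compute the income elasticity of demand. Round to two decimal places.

1.55

ΔQ = 380, ΔI = 10000. Midpoints: Ī = 47,000, Q̄ = 1154.0.
ε_I = (ΔQ/ΔI)(Ī/Q̄) = (380/10000)(47000/1154.0).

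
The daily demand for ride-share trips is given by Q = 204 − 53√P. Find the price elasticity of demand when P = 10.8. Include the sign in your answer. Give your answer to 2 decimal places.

At P = 10.8, Q = 29.824.
dQ/dP = −53/(2√P) = -8.064.
ε = (dQ/dP)(P/Q) = (-8.064)(10.8/29.824).
|ε| > 1, so demand is elastic at this price.

-2.92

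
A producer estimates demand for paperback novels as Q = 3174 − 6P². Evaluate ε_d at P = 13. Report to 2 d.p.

At P = 13, Q = 2160.
dQ/dP = −12P = -156.
ε = (dQ/dP)(P/Q) = (-156)(13/2160).

-0.94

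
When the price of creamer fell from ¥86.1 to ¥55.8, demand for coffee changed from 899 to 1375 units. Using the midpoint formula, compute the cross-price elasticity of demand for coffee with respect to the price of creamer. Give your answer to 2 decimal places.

ΔQ_x = 1375 − 899 = 476; ΔP_y = 55.8 − 86.1 = -30.3.
Midpoints: P̄_y = 70.95, Q̄_x = 1137.0.
ε_xy = (ΔQ_x/ΔP_y)(P̄_y/Q̄_x) = (476/-30.3)(70.95/1137.0).
ε_xy < 0, so the goods are complements.

-0.98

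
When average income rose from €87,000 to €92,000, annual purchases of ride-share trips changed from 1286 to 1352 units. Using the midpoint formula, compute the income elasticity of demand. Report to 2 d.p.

ΔQ = 66, ΔI = 5000. Midpoints: Ī = 89,500, Q̄ = 1319.0.
ε_I = (ΔQ/ΔI)(Ī/Q̄) = (66/5000)(89500/1319.0).

0.90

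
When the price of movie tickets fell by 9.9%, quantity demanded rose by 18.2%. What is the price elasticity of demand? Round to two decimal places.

-1.84

ε = %ΔQ / %ΔP = (18.2)/(-9.9) = -1.838.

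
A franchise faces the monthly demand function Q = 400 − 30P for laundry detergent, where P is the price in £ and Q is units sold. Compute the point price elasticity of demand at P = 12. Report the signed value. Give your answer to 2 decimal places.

At P = 12, Q = 40.
dQ/dP = −30.
ε = (dQ/dP)(P/Q) = (-30)(12/40).
|ε| > 1, so demand is elastic at this price.

-9.00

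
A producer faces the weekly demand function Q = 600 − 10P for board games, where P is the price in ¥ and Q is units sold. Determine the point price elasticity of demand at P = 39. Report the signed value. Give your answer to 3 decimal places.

At P = 39, Q = 210.
dQ/dP = −10.
ε = (dQ/dP)(P/Q) = (-10)(39/210).

-1.857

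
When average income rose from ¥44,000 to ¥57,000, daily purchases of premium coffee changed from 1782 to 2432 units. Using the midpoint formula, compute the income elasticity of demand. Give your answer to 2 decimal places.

1.20

ΔQ = 650, ΔI = 13000. Midpoints: Ī = 50,500, Q̄ = 2107.0.
ε_I = (ΔQ/ΔI)(Ī/Q̄) = (650/13000)(50500/2107.0).
ε_I > 0, so the good is normal.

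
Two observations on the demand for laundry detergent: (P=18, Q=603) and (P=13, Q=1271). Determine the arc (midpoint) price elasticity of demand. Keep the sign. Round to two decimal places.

-2.21

ΔQ = 1271 − 603 = 668; ΔP = 13 − 18 = -5.
Midpoints: P̄ = 15.50, Q̄ = 937.0.
ε = (ΔQ/ΔP)(P̄/Q̄) = (668/-5)(15.50/937.0).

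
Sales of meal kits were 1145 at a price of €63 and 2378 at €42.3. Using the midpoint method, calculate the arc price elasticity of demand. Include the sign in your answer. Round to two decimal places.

ΔQ = 2378 − 1145 = 1233; ΔP = 42.3 − 63 = -20.7.
Midpoints: P̄ = 52.65, Q̄ = 1761.5.
ε = (ΔQ/ΔP)(P̄/Q̄) = (1233/-20.7)(52.65/1761.5).

-1.78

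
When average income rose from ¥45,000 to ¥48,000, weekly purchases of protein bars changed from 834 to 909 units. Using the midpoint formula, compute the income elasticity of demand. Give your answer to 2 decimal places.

1.33

ΔQ = 75, ΔI = 3000. Midpoints: Ī = 46,500, Q̄ = 871.5.
ε_I = (ΔQ/ΔI)(Ī/Q̄) = (75/3000)(46500/871.5).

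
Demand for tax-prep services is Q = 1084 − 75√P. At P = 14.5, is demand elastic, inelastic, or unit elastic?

Q = 798.409, dQ/dP = -9.848.
ε = (dQ/dP)(P/Q) ≈ -0.179.
|ε| = 0.18 < 1.

inelastic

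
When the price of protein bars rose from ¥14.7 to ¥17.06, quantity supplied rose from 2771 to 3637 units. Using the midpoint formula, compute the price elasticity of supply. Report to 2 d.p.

ΔQ = 3637 − 2771 = 866; ΔP = 17.06 − 14.7 = 2.36.
Midpoints: P̄ = 15.88, Q̄ = 3204.0.
ε_s = (ΔQ/ΔP)(P̄/Q̄) = (866/2.36)(15.88/3204.0).

1.82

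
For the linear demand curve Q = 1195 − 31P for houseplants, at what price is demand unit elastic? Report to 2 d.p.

For linear demand Q = a − bP, ε = −bP/(a − bP). |ε| = 1 when bP = a − bP, i.e. P = a/(2b).
P = 1195/(2·31) = 1195/62 = 19.2742.

19.27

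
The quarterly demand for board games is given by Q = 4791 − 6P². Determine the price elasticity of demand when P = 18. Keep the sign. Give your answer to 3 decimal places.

-1.366

At P = 18, Q = 2847.
dQ/dP = −12P = -216.
ε = (dQ/dP)(P/Q) = (-216)(18/2847).
|ε| > 1, so demand is elastic at this price.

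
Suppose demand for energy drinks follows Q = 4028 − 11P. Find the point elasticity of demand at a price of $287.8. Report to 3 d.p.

At P = 287.8, Q = 862.200.
dQ/dP = −11.
ε = (dQ/dP)(P/Q) = (-11)(287.8/862.200).
|ε| > 1, so demand is elastic at this price.

-3.672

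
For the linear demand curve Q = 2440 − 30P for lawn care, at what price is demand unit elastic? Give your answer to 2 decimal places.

40.67

For linear demand Q = a − bP, ε = −bP/(a − bP). |ε| = 1 when bP = a − bP, i.e. P = a/(2b).
P = 2440/(2·30) = 2440/60 = 40.6667.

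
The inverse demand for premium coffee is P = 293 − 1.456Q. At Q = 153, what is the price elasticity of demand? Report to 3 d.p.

-0.315

At Q = 153, P = 293 − 1.456(153) = 70.23.
dP/dQ = −1.456, so dQ/dP = 1/(−1.456) = -0.687.
ε = (dQ/dP)(P/Q) = (-0.687)(70.23/153).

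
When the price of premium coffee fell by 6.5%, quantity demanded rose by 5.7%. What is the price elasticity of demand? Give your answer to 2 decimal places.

ε = %ΔQ / %ΔP = (5.7)/(-6.5) = -0.877.

-0.88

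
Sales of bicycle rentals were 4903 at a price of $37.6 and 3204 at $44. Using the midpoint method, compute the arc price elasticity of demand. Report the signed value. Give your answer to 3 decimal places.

-2.672

ΔQ = 3204 − 4903 = -1699; ΔP = 44 − 37.6 = 6.4.
Midpoints: P̄ = 40.80, Q̄ = 4053.5.
ε = (ΔQ/ΔP)(P̄/Q̄) = (-1699/6.4)(40.80/4053.5).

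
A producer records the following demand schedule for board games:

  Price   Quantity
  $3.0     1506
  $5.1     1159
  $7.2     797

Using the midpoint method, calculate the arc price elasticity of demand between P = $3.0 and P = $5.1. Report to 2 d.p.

-0.50

At P = 3.0, Q = 1506; at P = 5.1, Q = 1159.
ΔQ = -347, ΔP = 2.1. Midpoints: P̄ = 4.05, Q̄ = 1332.5.
ε = (ΔQ/ΔP)(P̄/Q̄) = (-347/2.1)(4.05/1332.5).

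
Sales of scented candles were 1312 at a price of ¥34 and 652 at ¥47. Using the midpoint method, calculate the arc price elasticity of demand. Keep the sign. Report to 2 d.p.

-2.09

ΔQ = 652 − 1312 = -660; ΔP = 47 − 34 = 13.
Midpoints: P̄ = 40.50, Q̄ = 982.0.
ε = (ΔQ/ΔP)(P̄/Q̄) = (-660/13)(40.50/982.0).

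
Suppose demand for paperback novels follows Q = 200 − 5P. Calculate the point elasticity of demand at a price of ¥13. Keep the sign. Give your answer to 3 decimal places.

At P = 13, Q = 135.
dQ/dP = −5.
ε = (dQ/dP)(P/Q) = (-5)(13/135).

-0.481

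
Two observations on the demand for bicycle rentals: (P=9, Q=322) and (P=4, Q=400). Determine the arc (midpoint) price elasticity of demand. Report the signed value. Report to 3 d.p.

ΔQ = 400 − 322 = 78; ΔP = 4 − 9 = -5.
Midpoints: P̄ = 6.50, Q̄ = 361.0.
ε = (ΔQ/ΔP)(P̄/Q̄) = (78/-5)(6.50/361.0).

-0.281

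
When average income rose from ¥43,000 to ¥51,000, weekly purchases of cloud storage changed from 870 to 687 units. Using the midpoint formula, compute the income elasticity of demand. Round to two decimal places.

-1.38

ΔQ = -183, ΔI = 8000. Midpoints: Ī = 47,000, Q̄ = 778.5.
ε_I = (ΔQ/ΔI)(Ī/Q̄) = (-183/8000)(47000/778.5).
ε_I < 0, so the good is inferior.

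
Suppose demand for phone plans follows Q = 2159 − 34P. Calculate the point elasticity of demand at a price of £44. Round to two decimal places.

At P = 44, Q = 663.
dQ/dP = −34.
ε = (dQ/dP)(P/Q) = (-34)(44/663).

-2.26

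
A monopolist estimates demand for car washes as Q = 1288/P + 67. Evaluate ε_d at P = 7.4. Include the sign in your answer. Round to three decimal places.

-0.722

At P = 7.4, Q = 241.054.
dQ/dP = −1288/P² = -23.521.
ε = (dQ/dP)(P/Q) = (-23.521)(7.4/241.054).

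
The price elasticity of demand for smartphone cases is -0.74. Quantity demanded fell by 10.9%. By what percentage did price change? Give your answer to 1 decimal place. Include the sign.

%ΔP ≈ %ΔQ / ε = (-10.9%)/(-0.74) = 14.73%.

14.7%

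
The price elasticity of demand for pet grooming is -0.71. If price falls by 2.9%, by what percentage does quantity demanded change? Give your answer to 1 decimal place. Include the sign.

2.1%

%ΔQ ≈ ε × %ΔP = (-0.71)(-2.9%) = 2.06%.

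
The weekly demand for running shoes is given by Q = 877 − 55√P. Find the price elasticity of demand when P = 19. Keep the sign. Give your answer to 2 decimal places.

-0.19

At P = 19, Q = 637.261.
dQ/dP = −55/(2√P) = -6.309.
ε = (dQ/dP)(P/Q) = (-6.309)(19/637.261).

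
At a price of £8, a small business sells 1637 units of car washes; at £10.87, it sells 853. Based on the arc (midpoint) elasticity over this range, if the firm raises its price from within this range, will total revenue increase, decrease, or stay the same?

decrease

Arc ε = (-784/2.87)(9.43/1245.0) ≈ -2.070.
|ε| = 2.07 > 1, so demand is elastic. A price rise therefore reduces total revenue.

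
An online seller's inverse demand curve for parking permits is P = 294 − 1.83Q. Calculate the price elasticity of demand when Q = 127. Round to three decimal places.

At Q = 127, P = 294 − 1.83(127) = 61.59.
dP/dQ = −1.83, so dQ/dP = 1/(−1.83) = -0.546.
ε = (dQ/dP)(P/Q) = (-0.546)(61.59/127).

-0.265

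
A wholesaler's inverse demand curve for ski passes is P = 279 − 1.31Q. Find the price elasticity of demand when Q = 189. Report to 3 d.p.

-0.127

At Q = 189, P = 279 − 1.31(189) = 31.41.
dP/dQ = −1.31, so dQ/dP = 1/(−1.31) = -0.763.
ε = (dQ/dP)(P/Q) = (-0.763)(31.41/189).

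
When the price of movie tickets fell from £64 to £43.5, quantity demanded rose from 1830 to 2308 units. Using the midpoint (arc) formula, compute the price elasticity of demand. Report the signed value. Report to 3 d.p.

-0.606

ΔQ = 2308 − 1830 = 478; ΔP = 43.5 − 64 = -20.5.
Midpoints: P̄ = 53.75, Q̄ = 2069.0.
ε = (ΔQ/ΔP)(P̄/Q̄) = (478/-20.5)(53.75/2069.0).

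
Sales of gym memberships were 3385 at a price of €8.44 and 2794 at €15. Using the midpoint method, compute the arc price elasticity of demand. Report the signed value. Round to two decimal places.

-0.34

ΔQ = 2794 − 3385 = -591; ΔP = 15 − 8.44 = 6.56.
Midpoints: P̄ = 11.72, Q̄ = 3089.5.
ε = (ΔQ/ΔP)(P̄/Q̄) = (-591/6.56)(11.72/3089.5).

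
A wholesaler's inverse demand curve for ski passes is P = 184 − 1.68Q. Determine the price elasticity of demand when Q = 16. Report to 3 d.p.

-5.845

At Q = 16, P = 184 − 1.68(16) = 157.12.
dP/dQ = −1.68, so dQ/dP = 1/(−1.68) = -0.595.
ε = (dQ/dP)(P/Q) = (-0.595)(157.12/16).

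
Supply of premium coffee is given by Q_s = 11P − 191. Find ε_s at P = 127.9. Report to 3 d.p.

1.157

At P = 127.9, Q_s = 1215.90.
dQ_s/dP = 11.
ε_s = (dQ_s/dP)(P/Q_s) = (11)(127.9/1215.90).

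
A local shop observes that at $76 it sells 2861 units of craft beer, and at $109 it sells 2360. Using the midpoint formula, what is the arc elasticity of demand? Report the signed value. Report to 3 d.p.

-0.538

ΔQ = 2360 − 2861 = -501; ΔP = 109 − 76 = 33.
Midpoints: P̄ = 92.50, Q̄ = 2610.5.
ε = (ΔQ/ΔP)(P̄/Q̄) = (-501/33)(92.50/2610.5).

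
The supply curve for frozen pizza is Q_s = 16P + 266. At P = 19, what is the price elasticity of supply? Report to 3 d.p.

0.533

At P = 19, Q_s = 570.
dQ_s/dP = 16.
ε_s = (dQ_s/dP)(P/Q_s) = (16)(19/570).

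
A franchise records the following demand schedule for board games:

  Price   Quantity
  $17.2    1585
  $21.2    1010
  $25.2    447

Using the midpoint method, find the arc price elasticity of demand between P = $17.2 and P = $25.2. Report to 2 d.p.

At P = 17.2, Q = 1585; at P = 25.2, Q = 447.
ΔQ = -1138, ΔP = 8.0. Midpoints: P̄ = 21.20, Q̄ = 1016.0.
ε = (ΔQ/ΔP)(P̄/Q̄) = (-1138/8.0)(21.20/1016.0).

-2.97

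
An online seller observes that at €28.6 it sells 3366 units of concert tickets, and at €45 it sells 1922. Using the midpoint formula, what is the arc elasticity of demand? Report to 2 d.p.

-1.23

ΔQ = 1922 − 3366 = -1444; ΔP = 45 − 28.6 = 16.4.
Midpoints: P̄ = 36.80, Q̄ = 2644.0.
ε = (ΔQ/ΔP)(P̄/Q̄) = (-1444/16.4)(36.80/2644.0).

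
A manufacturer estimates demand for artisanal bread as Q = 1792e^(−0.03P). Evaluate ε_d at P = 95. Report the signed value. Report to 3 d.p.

At P = 95, Q = 103.657.
dQ/dP = −0.03·1792e^(−0.03P) = −0.03Q = -3.110.
ε = (dQ/dP)(P/Q) = (-3.110)(95/103.657).

-2.850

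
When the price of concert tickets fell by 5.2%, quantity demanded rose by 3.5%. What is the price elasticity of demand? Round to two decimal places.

ε = %ΔQ / %ΔP = (3.5)/(-5.2) = -0.673.

-0.67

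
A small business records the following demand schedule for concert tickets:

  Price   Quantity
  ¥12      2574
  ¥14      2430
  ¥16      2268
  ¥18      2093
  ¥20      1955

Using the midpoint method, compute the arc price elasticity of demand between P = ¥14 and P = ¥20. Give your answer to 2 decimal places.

At P = 14, Q = 2430; at P = 20, Q = 1955.
ΔQ = -475, ΔP = 6. Midpoints: P̄ = 17.00, Q̄ = 2192.5.
ε = (ΔQ/ΔP)(P̄/Q̄) = (-475/6)(17.00/2192.5).

-0.61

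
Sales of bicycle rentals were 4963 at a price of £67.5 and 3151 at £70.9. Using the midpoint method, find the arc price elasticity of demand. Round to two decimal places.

-9.09

ΔQ = 3151 − 4963 = -1812; ΔP = 70.9 − 67.5 = 3.4.
Midpoints: P̄ = 69.20, Q̄ = 4057.0.
ε = (ΔQ/ΔP)(P̄/Q̄) = (-1812/3.4)(69.20/4057.0).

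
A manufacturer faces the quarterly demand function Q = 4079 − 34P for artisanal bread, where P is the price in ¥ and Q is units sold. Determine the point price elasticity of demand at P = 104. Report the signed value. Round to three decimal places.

-6.512

At P = 104, Q = 543.
dQ/dP = −34.
ε = (dQ/dP)(P/Q) = (-34)(104/543).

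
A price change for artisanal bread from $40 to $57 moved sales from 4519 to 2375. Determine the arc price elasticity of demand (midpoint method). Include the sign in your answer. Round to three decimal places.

-1.775

ΔQ = 2375 − 4519 = -2144; ΔP = 57 − 40 = 17.
Midpoints: P̄ = 48.50, Q̄ = 3447.0.
ε = (ΔQ/ΔP)(P̄/Q̄) = (-2144/17)(48.50/3447.0).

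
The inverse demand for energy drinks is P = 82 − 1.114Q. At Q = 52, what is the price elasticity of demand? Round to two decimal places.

At Q = 52, P = 82 − 1.114(52) = 24.07.
dP/dQ = −1.114, so dQ/dP = 1/(−1.114) = -0.898.
ε = (dQ/dP)(P/Q) = (-0.898)(24.07/52).

-0.42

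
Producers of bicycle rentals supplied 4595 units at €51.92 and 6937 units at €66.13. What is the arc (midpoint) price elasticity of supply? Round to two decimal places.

1.69

ΔQ = 6937 − 4595 = 2342; ΔP = 66.13 − 51.92 = 14.21.
Midpoints: P̄ = 59.02, Q̄ = 5766.0.
ε_s = (ΔQ/ΔP)(P̄/Q̄) = (2342/14.21)(59.02/5766.0).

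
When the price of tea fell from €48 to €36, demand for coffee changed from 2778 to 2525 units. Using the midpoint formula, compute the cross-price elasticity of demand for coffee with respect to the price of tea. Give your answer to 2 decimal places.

ΔQ_x = 2525 − 2778 = -253; ΔP_y = 36 − 48 = -12.
Midpoints: P̄_y = 42.00, Q̄_x = 2651.5.
ε_xy = (ΔQ_x/ΔP_y)(P̄_y/Q̄_x) = (-253/-12)(42.00/2651.5).
ε_xy > 0, so the goods are substitutes.

0.33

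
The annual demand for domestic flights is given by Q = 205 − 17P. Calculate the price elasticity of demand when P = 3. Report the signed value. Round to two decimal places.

At P = 3, Q = 154.
dQ/dP = −17.
ε = (dQ/dP)(P/Q) = (-17)(3/154).

-0.33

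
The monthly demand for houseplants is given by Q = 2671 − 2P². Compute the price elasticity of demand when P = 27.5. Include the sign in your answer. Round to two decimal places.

At P = 27.5, Q = 1158.500.
dQ/dP = −4P = -110.
ε = (dQ/dP)(P/Q) = (-110)(27.5/1158.500).

-2.61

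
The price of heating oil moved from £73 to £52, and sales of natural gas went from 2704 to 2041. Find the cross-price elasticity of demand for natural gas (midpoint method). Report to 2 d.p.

0.83

ΔQ_x = 2041 − 2704 = -663; ΔP_y = 52 − 73 = -21.
Midpoints: P̄_y = 62.50, Q̄_x = 2372.5.
ε_xy = (ΔQ_x/ΔP_y)(P̄_y/Q̄_x) = (-663/-21)(62.50/2372.5).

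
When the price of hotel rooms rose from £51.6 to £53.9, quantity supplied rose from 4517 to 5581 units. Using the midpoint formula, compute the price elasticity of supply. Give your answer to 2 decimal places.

4.83

ΔQ = 5581 − 4517 = 1064; ΔP = 53.9 − 51.6 = 2.3.
Midpoints: P̄ = 52.75, Q̄ = 5049.0.
ε_s = (ΔQ/ΔP)(P̄/Q̄) = (1064/2.3)(52.75/5049.0).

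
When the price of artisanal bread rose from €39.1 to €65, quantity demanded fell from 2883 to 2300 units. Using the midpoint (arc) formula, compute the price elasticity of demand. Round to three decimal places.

ΔQ = 2300 − 2883 = -583; ΔP = 65 − 39.1 = 25.9.
Midpoints: P̄ = 52.05, Q̄ = 2591.5.
ε = (ΔQ/ΔP)(P̄/Q̄) = (-583/25.9)(52.05/2591.5).

-0.452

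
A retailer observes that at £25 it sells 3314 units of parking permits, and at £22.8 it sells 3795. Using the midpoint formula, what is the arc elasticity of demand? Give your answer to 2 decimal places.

ΔQ = 3795 − 3314 = 481; ΔP = 22.8 − 25 = -2.2.
Midpoints: P̄ = 23.90, Q̄ = 3554.5.
ε = (ΔQ/ΔP)(P̄/Q̄) = (481/-2.2)(23.90/3554.5).

-1.47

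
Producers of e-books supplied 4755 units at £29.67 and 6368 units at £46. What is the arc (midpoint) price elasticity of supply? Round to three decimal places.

0.672

ΔQ = 6368 − 4755 = 1613; ΔP = 46 − 29.67 = 16.33.
Midpoints: P̄ = 37.84, Q̄ = 5561.5.
ε_s = (ΔQ/ΔP)(P̄/Q̄) = (1613/16.33)(37.84/5561.5).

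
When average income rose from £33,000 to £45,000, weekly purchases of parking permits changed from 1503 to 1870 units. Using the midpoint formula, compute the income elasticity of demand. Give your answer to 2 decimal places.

ΔQ = 367, ΔI = 12000. Midpoints: Ī = 39,000, Q̄ = 1686.5.
ε_I = (ΔQ/ΔI)(Ī/Q̄) = (367/12000)(39000/1686.5).
ε_I > 0, so the good is normal.

0.71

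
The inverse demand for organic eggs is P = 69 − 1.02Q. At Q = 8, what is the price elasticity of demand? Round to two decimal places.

-7.46

At Q = 8, P = 69 − 1.02(8) = 60.84.
dP/dQ = −1.02, so dQ/dP = 1/(−1.02) = -0.980.
ε = (dQ/dP)(P/Q) = (-0.980)(60.84/8).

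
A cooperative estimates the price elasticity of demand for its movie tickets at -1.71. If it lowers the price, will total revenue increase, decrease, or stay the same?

|ε| = 1.71 > 1, so demand is elastic. A price cut therefore raises total revenue.

increase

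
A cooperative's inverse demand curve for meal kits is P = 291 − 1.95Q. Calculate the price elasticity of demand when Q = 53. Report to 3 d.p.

At Q = 53, P = 291 − 1.95(53) = 187.65.
dP/dQ = −1.95, so dQ/dP = 1/(−1.95) = -0.513.
ε = (dQ/dP)(P/Q) = (-0.513)(187.65/53).

-1.816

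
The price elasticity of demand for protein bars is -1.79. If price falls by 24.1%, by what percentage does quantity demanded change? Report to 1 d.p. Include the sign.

%ΔQ ≈ ε × %ΔP = (-1.79)(-24.1%) = 43.14%.

43.1%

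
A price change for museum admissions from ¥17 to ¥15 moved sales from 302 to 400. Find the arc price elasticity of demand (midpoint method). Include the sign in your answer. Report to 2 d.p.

ΔQ = 400 − 302 = 98; ΔP = 15 − 17 = -2.
Midpoints: P̄ = 16.00, Q̄ = 351.0.
ε = (ΔQ/ΔP)(P̄/Q̄) = (98/-2)(16.00/351.0).

-2.23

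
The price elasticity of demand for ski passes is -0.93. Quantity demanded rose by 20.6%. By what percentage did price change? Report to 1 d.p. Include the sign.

-22.2%

%ΔP ≈ %ΔQ / ε = (20.6%)/(-0.93) = -22.15%.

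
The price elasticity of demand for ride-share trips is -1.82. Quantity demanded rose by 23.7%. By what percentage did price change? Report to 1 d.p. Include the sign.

-13.0%

%ΔP ≈ %ΔQ / ε = (23.7%)/(-1.82) = -13.02%.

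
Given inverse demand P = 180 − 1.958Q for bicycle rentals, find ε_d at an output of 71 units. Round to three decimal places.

-0.295

At Q = 71, P = 180 − 1.958(71) = 40.98.
dP/dQ = −1.958, so dQ/dP = 1/(−1.958) = -0.511.
ε = (dQ/dP)(P/Q) = (-0.511)(40.98/71).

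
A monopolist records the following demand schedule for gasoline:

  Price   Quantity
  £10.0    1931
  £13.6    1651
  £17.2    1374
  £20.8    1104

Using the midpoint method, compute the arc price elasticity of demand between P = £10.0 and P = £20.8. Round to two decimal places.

At P = 10.0, Q = 1931; at P = 20.8, Q = 1104.
ΔQ = -827, ΔP = 10.8. Midpoints: P̄ = 15.40, Q̄ = 1517.5.
ε = (ΔQ/ΔP)(P̄/Q̄) = (-827/10.8)(15.40/1517.5).

-0.78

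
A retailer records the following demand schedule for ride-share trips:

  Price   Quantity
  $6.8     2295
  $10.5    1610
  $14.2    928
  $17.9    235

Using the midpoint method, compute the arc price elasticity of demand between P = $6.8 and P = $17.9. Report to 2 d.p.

-1.81

At P = 6.8, Q = 2295; at P = 17.9, Q = 235.
ΔQ = -2060, ΔP = 11.1. Midpoints: P̄ = 12.35, Q̄ = 1265.0.
ε = (ΔQ/ΔP)(P̄/Q̄) = (-2060/11.1)(12.35/1265.0).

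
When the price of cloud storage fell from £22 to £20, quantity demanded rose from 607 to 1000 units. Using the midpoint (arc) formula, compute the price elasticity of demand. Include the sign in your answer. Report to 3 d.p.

-5.136

ΔQ = 1000 − 607 = 393; ΔP = 20 − 22 = -2.
Midpoints: P̄ = 21.00, Q̄ = 803.5.
ε = (ΔQ/ΔP)(P̄/Q̄) = (393/-2)(21.00/803.5).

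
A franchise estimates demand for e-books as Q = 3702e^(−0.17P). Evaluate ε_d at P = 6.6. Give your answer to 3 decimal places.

-1.122

At P = 6.6, Q = 1205.474.
dQ/dP = −0.17·3702e^(−0.17P) = −0.17Q = -204.931.
ε = (dQ/dP)(P/Q) = (-204.931)(6.6/1205.474).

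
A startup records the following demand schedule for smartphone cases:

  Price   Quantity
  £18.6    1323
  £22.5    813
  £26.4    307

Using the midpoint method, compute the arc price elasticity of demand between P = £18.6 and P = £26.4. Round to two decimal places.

-3.60

At P = 18.6, Q = 1323; at P = 26.4, Q = 307.
ΔQ = -1016, ΔP = 7.8. Midpoints: P̄ = 22.50, Q̄ = 815.0.
ε = (ΔQ/ΔP)(P̄/Q̄) = (-1016/7.8)(22.50/815.0).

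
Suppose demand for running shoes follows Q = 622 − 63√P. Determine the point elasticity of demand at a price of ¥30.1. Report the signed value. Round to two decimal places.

At P = 30.1, Q = 276.360.
dQ/dP = −63/(2√P) = -5.742.
ε = (dQ/dP)(P/Q) = (-5.742)(30.1/276.360).
|ε| < 1, so demand is inelastic at this price.

-0.63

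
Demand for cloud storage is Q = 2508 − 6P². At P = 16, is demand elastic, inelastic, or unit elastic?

elastic

Q = 972, dQ/dP = -192.
ε = (dQ/dP)(P/Q) ≈ -3.160.
|ε| = 3.16 > 1.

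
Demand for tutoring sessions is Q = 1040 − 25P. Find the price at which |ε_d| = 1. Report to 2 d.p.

For linear demand Q = a − bP, ε = −bP/(a − bP). |ε| = 1 when bP = a − bP, i.e. P = a/(2b).
P = 1040/(2·25) = 1040/50 = 20.8000.

20.80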